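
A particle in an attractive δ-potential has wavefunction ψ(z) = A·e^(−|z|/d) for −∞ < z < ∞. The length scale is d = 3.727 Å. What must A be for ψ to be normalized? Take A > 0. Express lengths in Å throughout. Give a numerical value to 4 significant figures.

The normalization condition is ∫|ψ|² dz = 1 from −∞ to ∞.
With ∫₀^∞ z^0 e^(−αz) dz = 0!/α^1, ∫|ψ|² dz = A²·(d).
Plugging in d = 3.727 yields A = 0.51799.

A ≈ 0.5180 Å^(-1/2)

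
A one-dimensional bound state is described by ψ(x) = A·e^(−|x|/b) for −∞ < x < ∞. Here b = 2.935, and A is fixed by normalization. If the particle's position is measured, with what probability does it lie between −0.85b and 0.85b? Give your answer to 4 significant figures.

|ψ|² is the probability density, so P = ∫_{−0.85b}^{0.85b} |ψ|² dx.
With A² fixed by ∫|ψ|² = 1, i.e. A² = (b)^(−1), substitute and integrate.
By symmetry take twice the x ≥ 0 contribution in numerator and denominator; the 2's cancel. Substituting u = x/b, A² and the length scale cancel in the ratio: P = ∫_{0}^{0.85} e^(-2·u) du / ∫_{0}^{∞} e^(-2·u) du.
Using ∫ e^(-2·u) du = -e^(-2·u)/2, the numerator is 1/2 - e^(-17/10)/2 and the denominator is 1/2.
Evaluating gives P = 0.81732.

P ≈ 0.8173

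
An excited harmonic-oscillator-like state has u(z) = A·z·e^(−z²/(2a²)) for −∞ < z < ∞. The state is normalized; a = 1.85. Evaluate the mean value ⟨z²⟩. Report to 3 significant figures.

⟨z²⟩ = ∫ z^2 |u|² dz over the full domain.
Using the Gaussian integral ∫_{−∞}^{∞} e^(−αz²) dz = √(π/α), the ratio of the moment integral to the normalization integral gives ⟨z²⟩ = 3·a^2/2.
Putting a = 1.85 gives 5.134.

⟨z^2⟩ ≈ 5.13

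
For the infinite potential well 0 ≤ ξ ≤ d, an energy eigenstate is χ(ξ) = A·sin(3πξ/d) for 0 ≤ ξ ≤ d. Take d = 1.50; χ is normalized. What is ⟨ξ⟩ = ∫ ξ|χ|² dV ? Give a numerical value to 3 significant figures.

⟨ξ⟩ ≈ 0.750

The expectation value is the |χ|²-weighted average of ξ: ∫ ξ|χ|² dξ.
Using sin²θ = (1 − cos 2θ)/2, since the A² factors cancel between numerator and denominator, ⟨ξ⟩ = d/2.
With d = 1.50, ⟨ξ⟩ = 0.7500.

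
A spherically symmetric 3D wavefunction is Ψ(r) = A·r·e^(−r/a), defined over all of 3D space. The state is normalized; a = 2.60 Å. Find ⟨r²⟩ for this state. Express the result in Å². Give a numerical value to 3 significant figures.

By definition ⟨r²⟩ = ∫ r^2 |Ψ(r)|² 4πr² dr.
Using ∫₀^∞ rⁿ e^(−αr) dr = n!/αⁿ⁺¹, evaluating both integrals, ⟨r²⟩ = 15·a^2/2.
Putting a = 2.60 gives 50.70.

⟨r^2⟩ ≈ 50.7 Å^2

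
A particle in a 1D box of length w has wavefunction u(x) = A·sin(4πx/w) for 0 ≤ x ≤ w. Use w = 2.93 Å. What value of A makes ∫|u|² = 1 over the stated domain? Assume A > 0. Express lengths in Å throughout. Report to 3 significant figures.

Normalization requires ∫|u|² dx = 1, integrated from 0 to w.
Using sin²θ = (1 − cos 2θ)/2, the integral (without the A² prefactor) comes out to w/2.
Setting this equal to 1 gives A² = 1/(w/2).
With w = 2.93: A² = 0.6826 and A = 0.8262.

A ≈ 0.826 Å^(-1/2)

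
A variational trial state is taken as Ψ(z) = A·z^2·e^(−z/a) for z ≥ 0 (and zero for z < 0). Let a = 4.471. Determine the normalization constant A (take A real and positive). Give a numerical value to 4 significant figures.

A ≈ 0.02732

Normalization requires ∫|Ψ|² dz = 1, integrated from 0 to ∞.
∫|Ψ|² dz = A²·(3·a^5/4).
With a = 4.471: A² = 0.00074630 and A = 0.027319.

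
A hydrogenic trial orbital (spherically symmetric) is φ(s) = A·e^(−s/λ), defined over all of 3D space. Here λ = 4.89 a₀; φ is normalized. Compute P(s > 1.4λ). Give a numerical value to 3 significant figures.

Integrate the radial probability density 4πs²|φ|² over s > 1.4λ.
Normalization gives A² = 1/(π·λ^3).
Substituting u = s/λ, A², 4π and the length scale all cancel in the ratio: P = ∫_{1.4}^{∞} u^2·e^(-2·u) du / ∫_{0}^{∞} u^2·e^(-2·u) du.
With ∫ u^2·e^(-2·u) du = -(2·u^2 + 2·u + 1)·e^(-2·u)/4 + C, the region integral is 193·e^(-14/5)/100 and the full one is 1/4.
The region integral divided by the full integral gives P = 0.4695.

P ≈ 0.469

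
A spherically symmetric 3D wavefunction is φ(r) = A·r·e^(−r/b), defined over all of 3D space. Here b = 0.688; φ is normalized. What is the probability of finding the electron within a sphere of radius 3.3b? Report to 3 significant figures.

P ≈ 0.787

With dV = 4πr²dr, the probability is ∫|φ|² dV over r ≤ 3.3b.
Normalization gives A² = 1/(3·π·b^5).
Substituting u = r/b, A², 4π and the length scale all cancel in the ratio: P = ∫_{0}^{3.3} u^4·e^(-2·u) du / ∫_{0}^{∞} u^4·e^(-2·u) du.
An antiderivative of u^4·e^(-2·u) is -(u^4/2 + u^3 + 3·u^2/2 + 3·u/2 + 3/4)·e^(-2·u); evaluating from 0 to 3.3 gives ≈ 0.59047, while the full integral is 3/4.
Taking the ratio yields P = 0.7873.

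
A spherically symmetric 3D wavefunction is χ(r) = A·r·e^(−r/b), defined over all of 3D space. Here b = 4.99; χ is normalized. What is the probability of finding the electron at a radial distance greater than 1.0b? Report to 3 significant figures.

P ≈ 0.947

P = ∫ |χ|² 4πr² dr over r > 1.0b.
A² is fixed by ∫₀^∞ 4πr²|χ|² dr = 1, i.e. A² = (3·π·b^5)^(−1).
Substituting u = r/b, A², 4π and the length scale all cancel in the ratio: P = ∫_{1.0}^{∞} u^4·e^(-2·u) du / ∫_{0}^{∞} u^4·e^(-2·u) du.
An antiderivative of u^4·e^(-2·u) is -(u^4/2 + u^3 + 3·u^2/2 + 3·u/2 + 3/4)·e^(-2·u); evaluating from 1.0 to ∞ gives 21·e^(-2)/4, while the full integral is 3/4.
This evaluates to P = 0.9473.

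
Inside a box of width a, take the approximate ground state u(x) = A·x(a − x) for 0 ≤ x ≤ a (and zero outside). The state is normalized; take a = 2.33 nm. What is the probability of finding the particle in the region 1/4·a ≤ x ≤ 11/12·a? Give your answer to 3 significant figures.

P = ∫_{1/4·a}^{11/12·a} |u(x)|² dx.
The normalization integral ∫|u|²dx over the whole domain equals a^5/30·A², and A² cancels in the ratio.
Substituting t = x/a, A² and the length scale cancel in the ratio: P = ∫_{1/4}^{11/12} t^2·(1 - t)^2 dt / ∫_{0}^{1} t^2·(1 - t)^2 dt.
With ∫ t^2·(1 - t)^2 dt = t^3·(6·t^2 - 15·t + 10)/30 + C, the region integral is ≈ 0.029713 and the full one is 1/30.
The result is P = 4621/5184.

P ≈ 0.891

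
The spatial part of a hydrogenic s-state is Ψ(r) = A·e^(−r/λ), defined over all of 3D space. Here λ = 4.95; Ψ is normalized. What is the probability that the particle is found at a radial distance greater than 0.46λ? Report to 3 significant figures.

P = ∫ |Ψ|² 4πr² dr over r > 0.46λ.
A² is fixed by ∫₀^∞ 4πr²|Ψ|² dr = 1, i.e. A² = (π·λ^3)^(−1).
Substituting u = r/λ, A², 4π and the length scale all cancel in the ratio: P = ∫_{0.46}^{∞} u^2·e^(-2·u) du / ∫_{0}^{∞} u^2·e^(-2·u) du.
With ∫ u^2·e^(-2·u) du = -(2·u^2 + 2·u + 1)·e^(-2·u)/4 + C, the region integral is 2929·e^(-23/25)/5000 and the full one is 1/4.
The region integral divided by the full integral gives P = 0.9338.

P ≈ 0.934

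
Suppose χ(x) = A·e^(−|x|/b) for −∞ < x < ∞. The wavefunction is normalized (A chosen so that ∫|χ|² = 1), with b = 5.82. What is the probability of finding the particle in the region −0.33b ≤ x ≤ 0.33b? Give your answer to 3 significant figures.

|χ|² is the probability density, so P = ∫_{−0.33b}^{0.33b} |χ|² dx.
Since A² = 1/(b), this is the region integral divided by the full normalization integral.
By symmetry take twice the x ≥ 0 contribution in numerator and denominator; the 2's cancel. Let u = x/b; then A² and the length scale cancel, so P = ∫_{0}^{0.33} e^(-2·u) du ÷ ∫_{0}^{∞} e^(-2·u) du.
With ∫ e^(-2·u) du = -e^(-2·u)/2 + C, the region integral is 1/2 - e^(-33/50)/2 and the full one is 1/2.
The result is P = 0.4831.

P ≈ 0.483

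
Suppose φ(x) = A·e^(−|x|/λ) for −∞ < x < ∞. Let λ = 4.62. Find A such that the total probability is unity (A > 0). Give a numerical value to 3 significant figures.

The normalization condition is ∫|φ|² dx = 1 from −∞ to ∞.
Recall ∫₀^∞ x^m e^(−x/β) dx = m!·β^(m+1), carrying out the integral gives A² · λ.
Hence A² = 1/[λ].
Substituting λ = 4.62 gives A² = 0.2165, so A = 0.4652.

A ≈ 0.465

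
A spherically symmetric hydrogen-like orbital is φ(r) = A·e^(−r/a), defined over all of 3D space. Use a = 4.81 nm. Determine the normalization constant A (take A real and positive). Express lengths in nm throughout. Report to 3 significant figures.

A ≈ 0.0535 nm^(-3/2)

Normalization requires ∫|φ|² 4πr² dr = 1, integrated from 0 to ∞.
With φ = A·e^(−r/a), the integral evaluates to A²·[π·a^3].
Plugging in a = 4.81 yields A = 0.05348.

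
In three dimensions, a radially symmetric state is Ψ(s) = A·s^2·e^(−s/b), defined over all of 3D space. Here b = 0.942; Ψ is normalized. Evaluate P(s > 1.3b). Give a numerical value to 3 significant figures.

P ≈ 0.983

Integrate the radial probability density 4πs²|Ψ|² over s > 1.3b.
Normalization gives A² = 1/(45·π·b^7/2).
Let u = s/b; then A², 4π and the length scale all cancel, so P = ∫_{1.3}^{∞} u^6·e^(-2·u) du ÷ ∫_{0}^{∞} u^6·e^(-2·u) du.
An antiderivative of u^6·e^(-2·u) is -(4·u^6 + 12·u^5 + 30·u^4 + 60·u^3 + 90·u^2 + 90·u + 45)·e^(-2·u)/8; evaluating from 1.3 to ∞ gives ≈ 5.5284, while the full integral is 45/8.
The region integral divided by the full integral gives P = 0.9828.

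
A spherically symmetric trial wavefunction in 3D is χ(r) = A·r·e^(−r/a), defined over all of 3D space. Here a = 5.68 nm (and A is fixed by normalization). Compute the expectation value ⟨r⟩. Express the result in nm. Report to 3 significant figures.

⟨r⟩ ≈ 14.2 nm

⟨r⟩ = ∫ r |χ|² 4πr² dr over the full domain.
The ratio of the moment integral to the normalization integral gives ⟨r⟩ = 5·a/2.
Putting a = 5.68 gives 14.20.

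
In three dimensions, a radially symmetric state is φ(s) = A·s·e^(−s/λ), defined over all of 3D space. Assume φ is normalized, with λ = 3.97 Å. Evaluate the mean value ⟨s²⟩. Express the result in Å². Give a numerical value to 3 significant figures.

The expectation value is the |φ|²-weighted average of s^2: ∫ s^2|φ|² 4πs² ds.
With ∫₀^∞ s^6 e^(−αs) ds = 6!/α^7, evaluating both integrals, ⟨s²⟩ = 15·λ^2/2.
Putting λ = 3.97 gives 118.2.

⟨s^2⟩ ≈ 118 Å^2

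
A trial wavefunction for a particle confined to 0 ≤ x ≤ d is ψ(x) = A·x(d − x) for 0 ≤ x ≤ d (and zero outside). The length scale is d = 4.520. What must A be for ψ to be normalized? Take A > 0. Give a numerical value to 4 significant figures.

We need A² ∫|f|² dx = 1, taking the integral from 0 to d.
Expanding the polynomial and integrating term by term, ∫|ψ|² dx = A²·(d^5/30).
So A² = (d^5/30)^(−1).
Plugging in d = 4.520 yields A = 0.12610.

A ≈ 0.1261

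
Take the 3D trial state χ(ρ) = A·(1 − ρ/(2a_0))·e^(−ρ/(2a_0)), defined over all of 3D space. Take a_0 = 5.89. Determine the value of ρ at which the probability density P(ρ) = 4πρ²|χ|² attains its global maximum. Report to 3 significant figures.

ρ ≈ 30.8

Set d/dρ [P(ρ) = 4πρ²|χ|²] = 0 and solve for ρ > 0.
This gives ρ = a_0·(√(5) + 3).
With a_0 = 5.89, the most probable radial distance is 30.84.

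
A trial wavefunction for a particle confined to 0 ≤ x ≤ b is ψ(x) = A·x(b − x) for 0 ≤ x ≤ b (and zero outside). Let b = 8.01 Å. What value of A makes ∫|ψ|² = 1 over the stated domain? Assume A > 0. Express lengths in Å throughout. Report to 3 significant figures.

Require ∫ |ψ|² dx = 1 over the whole domain.
The integral (without the A² prefactor) comes out to b^5/30.
So A² = (b^5/30)^(−1).
Plugging in b = 8.01 yields A = 0.03016.

A ≈ 0.0302 Å^(-5/2)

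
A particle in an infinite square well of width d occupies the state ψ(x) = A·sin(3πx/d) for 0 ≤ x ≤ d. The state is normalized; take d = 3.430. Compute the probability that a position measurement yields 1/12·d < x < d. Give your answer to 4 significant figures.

The probability is P = ∫ |ψ|² dx over [1/12·d, d].
With A² fixed by ∫|ψ|² = 1, i.e. A² = (d/2)^(−1), substitute and integrate.
In terms of u = x/d (A² and the length scale cancel between numerator and denominator), P = [∫_{1/12}^{1} sin(3·π·u)^2 du] / [∫_{0}^{1} sin(3·π·u)^2 du].
With ∫ sin(3·π·u)^2 du = u/2 - sin(6·π·u)/(12·π) + C, the region integral is 1/(12·π) + 11/24 and the full one is 1/2.
Taking the ratio, P = (2 + 11·π)/(12·π).

P ≈ 0.9697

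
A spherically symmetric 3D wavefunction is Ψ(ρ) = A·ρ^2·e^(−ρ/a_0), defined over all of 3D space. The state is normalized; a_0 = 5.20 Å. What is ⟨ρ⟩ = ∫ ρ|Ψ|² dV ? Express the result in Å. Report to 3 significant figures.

The expectation value is the |Ψ|²-weighted average of ρ: ∫ ρ|Ψ|² 4πρ² dρ.
The ratio of the moment integral to the normalization integral gives ⟨ρ⟩ = 7·a_0/2.
With a_0 = 5.20, ⟨ρ⟩ = 18.20.

⟨ρ⟩ ≈ 18.2 Å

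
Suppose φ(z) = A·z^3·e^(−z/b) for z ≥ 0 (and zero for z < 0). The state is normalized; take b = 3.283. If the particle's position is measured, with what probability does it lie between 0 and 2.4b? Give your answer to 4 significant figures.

P = ∫_{0}^{2.4b} |φ(z)|² dz.
Since A² = 1/(45·b^7/8), this is the region integral divided by the full normalization integral.
Let u = z/b; then A² and the length scale cancel, so P = ∫_{0}^{2.4} u^6·e^(-2·u) du ÷ ∫_{0}^{∞} u^6·e^(-2·u) du.
An antiderivative of u^6·e^(-2·u) is -(4·u^6 + 12·u^5 + 30·u^4 + 60·u^3 + 90·u^2 + 90·u + 45)·e^(-2·u)/8; evaluating from 0 to 2.4 gives ≈ 1.17672, while the full integral is 45/8.
Taking the ratio, P = 0.20920.

P ≈ 0.2092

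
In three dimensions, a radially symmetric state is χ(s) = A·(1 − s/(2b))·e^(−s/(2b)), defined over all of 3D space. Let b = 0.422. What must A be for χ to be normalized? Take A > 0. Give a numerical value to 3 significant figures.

A ≈ 0.728

The normalization condition is ∫|χ|² 4πs² ds = 1 from 0 to ∞.
(Spherical symmetry: dV = 4πs² ds.)
∫|χ|² 4πs² ds = A²·(8·π·b^3).
Substituting b = 0.422 gives A² = 0.5294, so A = 0.7276.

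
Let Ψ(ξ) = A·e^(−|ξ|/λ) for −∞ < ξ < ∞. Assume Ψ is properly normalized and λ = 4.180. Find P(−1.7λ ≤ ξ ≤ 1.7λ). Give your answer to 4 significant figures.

P = ∫_{−1.7λ}^{1.7λ} |Ψ(ξ)|² dξ.
With A² fixed by ∫|Ψ|² = 1, i.e. A² = (λ)^(−1), substitute and integrate.
Both integrals are even about ξ = 0, so only the ξ ≥ 0 halves are needed (the factors of 2 cancel). Let u = ξ/λ; then A² and the length scale cancel, so P = ∫_{0}^{1.7} e^(-2·u) du ÷ ∫_{0}^{∞} e^(-2·u) du.
With ∫ e^(-2·u) du = -e^(-2·u)/2 + C, the region integral is 1/2 - e^(-17/5)/2 and the full one is 1/2.
Taking the ratio, P = 0.96663.

P ≈ 0.9666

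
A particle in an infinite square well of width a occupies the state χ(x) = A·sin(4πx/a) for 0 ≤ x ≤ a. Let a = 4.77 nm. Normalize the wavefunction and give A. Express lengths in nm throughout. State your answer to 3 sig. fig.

Require ∫ |χ|² dx = 1 over the whole domain.
Carrying out the integral gives A² · a/2.
Substituting a = 4.77 gives A² = 0.4193, so A = 0.6475.

A ≈ 0.648 nm^(-1/2)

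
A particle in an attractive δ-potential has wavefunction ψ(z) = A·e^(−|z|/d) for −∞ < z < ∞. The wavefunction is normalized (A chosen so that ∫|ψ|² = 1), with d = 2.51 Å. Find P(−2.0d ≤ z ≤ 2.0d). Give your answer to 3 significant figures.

P ≈ 0.982

The probability is P = ∫ |ψ|² dz over [−2.0d, 2.0d].
With A² fixed by ∫|ψ|² = 1, i.e. A² = (d)^(−1), substitute and integrate.
Both integrals are even about z = 0, so only the z ≥ 0 halves are needed (the factors of 2 cancel). In terms of u = z/d (A² and the length scale cancel between numerator and denominator), P = [∫_{0}^{2.0} e^(-2·u) du] / [∫_{0}^{∞} e^(-2·u) du].
An antiderivative of e^(-2·u) is -e^(-2·u)/2; evaluating from 0 to 2.0 gives 1/2 - e^(-4)/2, while the full integral is 1/2.
Taking the ratio, P = 0.9817.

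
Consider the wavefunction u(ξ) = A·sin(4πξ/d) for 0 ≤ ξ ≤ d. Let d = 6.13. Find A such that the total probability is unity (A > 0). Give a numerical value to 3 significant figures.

A ≈ 0.571

Require ∫ |u|² dξ = 1 over the whole domain.
Carrying out the integral gives A² · d/2.
So A² = (d/2)^(−1).
Substituting d = 6.13 gives A² = 0.3263, so A = 0.5712.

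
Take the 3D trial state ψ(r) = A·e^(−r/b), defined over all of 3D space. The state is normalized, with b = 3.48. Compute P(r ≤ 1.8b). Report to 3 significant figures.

P ≈ 0.697

P = ∫ |ψ|² 4πr² dr over r ≤ 1.8b.
The full normalization integral is A²·[π·b^3] = 1, fixing A².
In terms of u = r/b (A², 4π and the length scale all cancel between numerator and denominator), P = [∫_{0}^{1.8} u^2·e^(-2·u) du] / [∫_{0}^{∞} u^2·e^(-2·u) du].
An antiderivative of u^2·e^(-2·u) is -(2·u^2 + 2·u + 1)·e^(-2·u)/4; evaluating from 0 to 1.8 gives 1/4 - 277·e^(-18/5)/100, while the full integral is 1/4.
Taking the ratio yields P = 0.6973.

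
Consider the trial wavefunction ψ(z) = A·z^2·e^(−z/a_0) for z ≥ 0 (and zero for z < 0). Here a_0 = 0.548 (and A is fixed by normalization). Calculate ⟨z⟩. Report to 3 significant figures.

By definition ⟨z⟩ = ∫ z |ψ(z)|² dz.
Since the A² factors cancel between numerator and denominator, ⟨z⟩ = 5·a_0/2.
With a_0 = 0.548, ⟨z⟩ = 1.370.

⟨z⟩ ≈ 1.37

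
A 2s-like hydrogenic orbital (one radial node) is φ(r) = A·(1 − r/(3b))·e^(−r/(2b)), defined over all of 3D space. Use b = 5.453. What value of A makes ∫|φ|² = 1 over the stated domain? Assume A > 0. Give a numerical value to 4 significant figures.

Require ∫ |φ|² 4πr² dr = 1 over the whole domain.
In 3D with spherical symmetry the volume element is 4πr² dr.
∫|φ|² 4πr² dr = A²·(8·π·b^3/3).
Hence A² = 1/[8·π·b^3/3].
Substituting b = 5.453 gives A² = 0.00073616, so A = 0.027132.

A ≈ 0.02713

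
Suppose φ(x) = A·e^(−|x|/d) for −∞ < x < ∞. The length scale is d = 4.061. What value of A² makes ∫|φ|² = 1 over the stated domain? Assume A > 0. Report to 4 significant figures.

Normalization requires ∫|φ|² dx = 1, integrated from −∞ to ∞.
Recall ∫₀^∞ x^m e^(−x/β) dx = m!·β^(m+1), with φ = A·e^(−|x|/d), the integral evaluates to A²·[d].
Hence A² = 1/[d].
With d = 4.061: A² = 0.24624 and A = 0.49623.

A^2 ≈ 0.2462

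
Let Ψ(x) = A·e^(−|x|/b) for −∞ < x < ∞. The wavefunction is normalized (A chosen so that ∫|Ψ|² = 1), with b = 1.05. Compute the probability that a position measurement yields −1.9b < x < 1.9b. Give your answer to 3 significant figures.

The probability is P = ∫ |Ψ|² dx over [−1.9b, 1.9b].
The normalization integral ∫|Ψ|²dx over the whole domain equals b·A², and A² cancels in the ratio.
By symmetry take twice the x ≥ 0 contribution in numerator and denominator; the 2's cancel. Substituting u = x/b, A² and the length scale cancel in the ratio: P = ∫_{0}^{1.9} e^(-2·u) du / ∫_{0}^{∞} e^(-2·u) du.
An antiderivative of e^(-2·u) is -e^(-2·u)/2; evaluating from 0 to 1.9 gives 1/2 - e^(-19/5)/2, while the full integral is 1/2.
Evaluating gives P = 0.9776.

P ≈ 0.978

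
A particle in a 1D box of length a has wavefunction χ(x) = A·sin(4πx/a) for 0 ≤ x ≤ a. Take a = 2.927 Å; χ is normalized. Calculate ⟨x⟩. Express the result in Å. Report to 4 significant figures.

By definition ⟨x⟩ = ∫ x |χ(x)|² dx.
Since the A² factors cancel between numerator and denominator, ⟨x⟩ = a/2.
With a = 2.927, ⟨x⟩ = 1.4635.

⟨x⟩ ≈ 1.464 Å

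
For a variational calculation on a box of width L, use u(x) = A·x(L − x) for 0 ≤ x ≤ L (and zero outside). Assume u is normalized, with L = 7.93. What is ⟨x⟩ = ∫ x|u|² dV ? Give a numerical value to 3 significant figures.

By definition ⟨x⟩ = ∫ x |u(x)|² dx.
Since the A² factors cancel between numerator and denominator, ⟨x⟩ = L/2.
With L = 7.93, ⟨x⟩ = 3.965.

⟨x⟩ ≈ 3.97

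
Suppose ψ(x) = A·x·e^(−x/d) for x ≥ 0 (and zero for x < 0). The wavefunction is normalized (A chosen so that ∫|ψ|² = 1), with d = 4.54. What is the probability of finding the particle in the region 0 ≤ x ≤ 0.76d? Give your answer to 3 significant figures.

P ≈ 0.196

P = ∫_{0}^{0.76d} |ψ(x)|² dx.
The normalization integral ∫|ψ|²dx over the whole domain equals d^3/4·A², and A² cancels in the ratio.
Let u = x/d; then A² and the length scale cancel, so P = ∫_{0}^{0.76} u^2·e^(-2·u) du ÷ ∫_{0}^{∞} u^2·e^(-2·u) du.
An antiderivative of u^2·e^(-2·u) is -(2·u^2 + 2·u + 1)·e^(-2·u)/4; evaluating from 0 to 0.76 gives 1/4 - 2297·e^(-38/25)/2500, while the full integral is 1/4.
Taking the ratio, P = 0.1962.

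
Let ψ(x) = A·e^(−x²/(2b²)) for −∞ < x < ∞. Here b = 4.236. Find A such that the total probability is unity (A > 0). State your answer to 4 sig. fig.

A ≈ 0.3650

Require ∫ |ψ|² dx = 1 over the whole domain.
∫|ψ|² dx = A²·(√(π)·b).
So A² = (√(π)·b)^(−1).
With b = 4.236: A² = 0.13319 and A = 0.36495.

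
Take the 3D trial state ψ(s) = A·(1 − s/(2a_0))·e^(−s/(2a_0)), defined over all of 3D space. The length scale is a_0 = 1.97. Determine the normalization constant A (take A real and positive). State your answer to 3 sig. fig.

A ≈ 0.0721

Require ∫ |ψ|² 4πs² ds = 1 over the whole domain.
The angular integral contributes 4π, leaving ∫₀^∞ s²|ψ|² ds.
With ∫₀^∞ s^4 e^(−αs) ds = 4!/α^5, with ψ = A·(1 − s/(2a_0))·e^(−s/(2a_0)), the integral evaluates to A²·[8·π·a_0^3].
Hence A² = 1/[8·π·a_0^3].
With a_0 = 1.97: A² = 0.005204 and A = 0.07214.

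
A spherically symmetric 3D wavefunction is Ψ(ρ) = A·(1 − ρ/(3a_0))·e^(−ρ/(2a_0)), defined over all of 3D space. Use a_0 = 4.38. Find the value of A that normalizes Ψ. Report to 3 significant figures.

The normalization condition is ∫|Ψ|² 4πρ² dρ = 1 from 0 to ∞.
(Spherical symmetry: dV = 4πρ² dρ.)
Using ∫₀^∞ ρⁿ e^(−αρ) dρ = n!/αⁿ⁺¹, carrying out the integral gives A² · 8·π·a_0^3/3.
Plugging in a_0 = 4.38 yields A = 0.03769.

A ≈ 0.0377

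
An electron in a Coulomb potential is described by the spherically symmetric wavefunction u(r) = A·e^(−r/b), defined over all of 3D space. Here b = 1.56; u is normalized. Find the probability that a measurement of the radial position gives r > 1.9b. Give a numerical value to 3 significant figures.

P ≈ 0.269

With dV = 4πr²dr, the probability is ∫|u|² dV over r > 1.9b.
The full normalization integral is A²·[π·b^3] = 1, fixing A².
In terms of t = r/b (A², 4π and the length scale all cancel between numerator and denominator), P = [∫_{1.9}^{∞} t^2·e^(-2·t) dt] / [∫_{0}^{∞} t^2·e^(-2·t) dt].
With ∫ t^2·e^(-2·t) dt = -(2·t^2 + 2·t + 1)·e^(-2·t)/4 + C, the region integral is 601·e^(-19/5)/200 and the full one is 1/4.
Taking the ratio yields P = 0.2689.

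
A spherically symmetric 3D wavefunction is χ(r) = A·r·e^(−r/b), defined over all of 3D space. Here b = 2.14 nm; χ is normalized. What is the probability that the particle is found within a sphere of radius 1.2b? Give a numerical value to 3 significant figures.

P ≈ 0.0959

P = ∫ |χ|² 4πr² dr over r ≤ 1.2b.
The full normalization integral is A²·[3·π·b^5] = 1, fixing A².
Let u = r/b; then A², 4π and the length scale all cancel, so P = ∫_{0}^{1.2} u^4·e^(-2·u) du ÷ ∫_{0}^{∞} u^4·e^(-2·u) du.
With ∫ u^4·e^(-2·u) du = -(u^4/2 + u^3 + 3·u^2/2 + 3·u/2 + 3/4)·e^(-2·u) + C, the region integral is ≈ 0.071901 and the full one is 3/4.
This evaluates to P = 0.09587.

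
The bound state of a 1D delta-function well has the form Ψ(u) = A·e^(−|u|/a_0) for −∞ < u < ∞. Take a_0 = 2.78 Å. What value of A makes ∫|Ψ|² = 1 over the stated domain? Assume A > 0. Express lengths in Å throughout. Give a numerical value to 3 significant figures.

We need A² ∫|f|² du = 1, taking the integral from −∞ to ∞.
Using ∫₀^∞ uⁿ e^(−αu) du = n!/αⁿ⁺¹, the integral (without the A² prefactor) comes out to a_0.
Setting this equal to 1 gives A² = 1/(a_0).
With a_0 = 2.78: A² = 0.3597 and A = 0.5998.

A ≈ 0.600 Å^(-1/2)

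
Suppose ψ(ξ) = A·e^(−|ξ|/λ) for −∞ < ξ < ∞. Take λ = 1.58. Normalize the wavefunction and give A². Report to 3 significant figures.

A^2 ≈ 0.633

We need A² ∫|f|² dξ = 1, taking the integral from −∞ to ∞.
Using ∫₀^∞ ξⁿ e^(−αξ) dξ = n!/αⁿ⁺¹, carrying out the integral gives A² · λ.
Hence A² = 1/[λ].
With λ = 1.58: A² = 0.6329 and A = 0.7956.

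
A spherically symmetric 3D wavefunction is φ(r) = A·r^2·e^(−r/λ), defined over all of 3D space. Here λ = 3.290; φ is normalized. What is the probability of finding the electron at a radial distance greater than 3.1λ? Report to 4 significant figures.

With dV = 4πr²dr, the probability is ∫|φ|² dV over r > 3.1λ.
A² is fixed by ∫₀^∞ 4πr²|φ|² dr = 1, i.e. A² = (45·π·λ^7/2)^(−1).
In terms of u = r/λ (A², 4π and the length scale all cancel between numerator and denominator), P = [∫_{3.1}^{∞} u^6·e^(-2·u) du] / [∫_{0}^{∞} u^6·e^(-2·u) du].
An antiderivative of u^6·e^(-2·u) is -(4·u^6 + 12·u^5 + 30·u^4 + 60·u^3 + 90·u^2 + 90·u + 45)·e^(-2·u)/8; evaluating from 3.1 to ∞ gives ≈ 3.22995, while the full integral is 45/8.
This evaluates to P = 0.57421.

P ≈ 0.5742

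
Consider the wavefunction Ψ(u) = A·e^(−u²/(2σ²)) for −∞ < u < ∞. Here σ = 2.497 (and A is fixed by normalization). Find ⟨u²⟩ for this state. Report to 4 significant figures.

⟨u²⟩ = ∫ u^2 |Ψ|² du over the full domain.
With ∫_{−∞}^{∞} u^(2m) e^(−αu²) du = (2m−1)!!·√π / (2^m α^(m+1/2)), the ratio of the moment integral to the normalization integral gives ⟨u²⟩ = σ^2/2.
With σ = 2.497, ⟨u^2⟩ = 3.1175.

⟨u^2⟩ ≈ 3.118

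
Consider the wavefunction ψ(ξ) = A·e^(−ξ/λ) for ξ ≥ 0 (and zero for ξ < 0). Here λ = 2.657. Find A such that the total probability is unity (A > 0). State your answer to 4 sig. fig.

A ≈ 0.8676

Normalization requires ∫|ψ|² dξ = 1, integrated from 0 to ∞.
With ψ = A·e^(−ξ/λ), the integral evaluates to A²·[λ/2].
Hence A² = 1/[λ/2].
Substituting λ = 2.657 gives A² = 0.75273, so A = 0.86760.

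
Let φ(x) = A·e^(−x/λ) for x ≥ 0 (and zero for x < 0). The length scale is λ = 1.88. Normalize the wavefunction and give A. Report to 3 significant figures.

A ≈ 1.03

Normalization requires ∫|φ|² dx = 1, integrated from 0 to ∞.
∫|φ|² dx = A²·(λ/2).
So A² = (λ/2)^(−1).
Substituting λ = 1.88 gives A² = 1.064, so A = 1.031.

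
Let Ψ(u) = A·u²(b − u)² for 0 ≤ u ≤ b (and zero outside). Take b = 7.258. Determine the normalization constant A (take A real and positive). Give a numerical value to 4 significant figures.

A ≈ 0.003357

Normalization requires ∫|Ψ|² du = 1, integrated from 0 to b.
Expanding the polynomial and integrating term by term, ∫|Ψ|² du = A²·(b^9/630).
Hence A² = 1/[b^9/630].
Plugging in b = 7.258 yields A = 0.0033573.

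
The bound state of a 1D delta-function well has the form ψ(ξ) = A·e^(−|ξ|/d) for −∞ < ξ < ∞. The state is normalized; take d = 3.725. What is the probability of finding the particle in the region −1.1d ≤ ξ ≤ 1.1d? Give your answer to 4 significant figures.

P ≈ 0.8892

|ψ|² is the probability density, so P = ∫_{−1.1d}^{1.1d} |ψ|² dξ.
The normalization integral ∫|ψ|²dξ over the whole domain equals d·A², and A² cancels in the ratio.
Both integrals are even about ξ = 0, so only the ξ ≥ 0 halves are needed (the factors of 2 cancel). Let u = ξ/d; then A² and the length scale cancel, so P = ∫_{0}^{1.1} e^(-2·u) du ÷ ∫_{0}^{∞} e^(-2·u) du.
Using ∫ e^(-2·u) du = -e^(-2·u)/2, the numerator is 1/2 - e^(-11/5)/2 and the denominator is 1/2.
Taking the ratio, P = 0.88920.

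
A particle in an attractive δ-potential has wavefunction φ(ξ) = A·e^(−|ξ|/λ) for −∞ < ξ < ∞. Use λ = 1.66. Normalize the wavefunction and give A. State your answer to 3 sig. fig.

A ≈ 0.776

Normalization requires ∫|φ|² dξ = 1, integrated from −∞ to ∞.
With φ = A·e^(−|ξ|/λ), the integral evaluates to A²·[λ].
So A² = (λ)^(−1).
Plugging in λ = 1.66 yields A = 0.7762.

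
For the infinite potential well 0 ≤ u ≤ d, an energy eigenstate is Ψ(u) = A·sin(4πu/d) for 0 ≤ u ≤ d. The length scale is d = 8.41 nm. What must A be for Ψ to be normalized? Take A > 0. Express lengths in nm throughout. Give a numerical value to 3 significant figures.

A ≈ 0.488 nm^(-1/2)

Normalization requires ∫|Ψ|² du = 1, integrated from 0 to d.
∫|Ψ|² du = A²·(d/2).
Hence A² = 1/[d/2].
Substituting d = 8.41 gives A² = 0.2378, so A = 0.4877.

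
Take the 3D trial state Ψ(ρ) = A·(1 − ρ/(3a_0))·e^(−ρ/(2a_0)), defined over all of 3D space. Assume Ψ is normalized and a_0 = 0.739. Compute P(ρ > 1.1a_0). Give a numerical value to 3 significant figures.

With dV = 4πρ²dρ, the probability is ∫|Ψ|² dV over ρ > 1.1a_0.
The full normalization integral is A²·[8·π·a_0^3/3] = 1, fixing A².
In terms of u = ρ/a_0 (A², 4π and the length scale all cancel between numerator and denominator), P = [∫_{1.1}^{∞} u^2·(1 - u/3)^2·e^(-u) du] / [∫_{0}^{∞} u^2·(1 - u/3)^2·e^(-u) du].
An antiderivative of u^2·(1 - u/3)^2·e^(-u) is (-u^4 + 2·u^3 - 3·u^2 - 6·u - 6)·e^(-u)/9; evaluating from 1.1 to ∞ gives ≈ 0.55597, while the full integral is 2/3.
The region integral divided by the full integral gives P = 0.8340.

P ≈ 0.834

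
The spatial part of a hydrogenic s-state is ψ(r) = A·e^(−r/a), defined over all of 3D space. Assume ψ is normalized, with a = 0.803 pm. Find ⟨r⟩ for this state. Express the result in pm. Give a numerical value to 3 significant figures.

⟨r⟩ = ∫ r |ψ|² 4πr² dr over the full domain.
With ∫₀^∞ r^3 e^(−αr) dr = 3!/α^4, the ratio of the moment integral to the normalization integral gives ⟨r⟩ = 3·a/2.
With a = 0.803, ⟨r⟩ = 1.205.

⟨r⟩ ≈ 1.20 pm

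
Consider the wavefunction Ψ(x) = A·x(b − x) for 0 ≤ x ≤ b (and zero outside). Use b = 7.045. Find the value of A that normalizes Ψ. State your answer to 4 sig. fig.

A ≈ 0.04158

The normalization condition is ∫|Ψ|² dx = 1 from 0 to b.
Expanding the polynomial and integrating term by term, the integral (without the A² prefactor) comes out to b^5/30.
Hence A² = 1/[b^5/30].
With b = 7.045: A² = 0.0017287 and A = 0.041577.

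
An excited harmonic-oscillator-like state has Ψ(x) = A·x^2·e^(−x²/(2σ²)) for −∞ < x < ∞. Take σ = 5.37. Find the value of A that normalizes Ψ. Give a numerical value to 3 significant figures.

We need A² ∫|f|² dx = 1, taking the integral from −∞ to ∞.
With Ψ = A·x^2·e^(−x²/(2σ²)), the integral evaluates to A²·[3·√(π)·σ^5/4].
So A² = (3·√(π)·σ^5/4)^(−1).
Substituting σ = 5.37 gives A² = 0.0001685, so A = 0.01298.

A ≈ 0.0130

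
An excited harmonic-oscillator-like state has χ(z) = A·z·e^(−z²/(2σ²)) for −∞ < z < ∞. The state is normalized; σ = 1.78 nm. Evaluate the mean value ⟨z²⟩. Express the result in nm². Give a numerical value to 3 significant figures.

⟨z^2⟩ ≈ 4.75 nm^2

By definition ⟨z²⟩ = ∫ z^2 |χ(z)|² dz.
Differentiating ∫e^(−αz²) dz = √(π/α) under α to get the higher moments, since the A² factors cancel between numerator and denominator, ⟨z²⟩ = 3·σ^2/2.
With σ = 1.78, ⟨z^2⟩ = 4.753.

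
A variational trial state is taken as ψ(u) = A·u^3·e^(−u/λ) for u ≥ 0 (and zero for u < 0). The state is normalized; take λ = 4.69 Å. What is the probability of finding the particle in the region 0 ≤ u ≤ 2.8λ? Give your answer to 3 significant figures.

The probability is P = ∫ |ψ|² du over [0, 2.8λ].
Since A² = 1/(45·λ^7/8), this is the region integral divided by the full normalization integral.
Substituting t = u/λ, A² and the length scale cancel in the ratio: P = ∫_{0}^{2.8} t^6·e^(-2·t) dt / ∫_{0}^{∞} t^6·e^(-2·t) dt.
An antiderivative of t^6·e^(-2·t) is -(4·t^6 + 12·t^5 + 30·t^4 + 60·t^3 + 90·t^2 + 90·t + 45)·e^(-2·t)/8; evaluating from 0 to 2.8 gives ≈ 1.8548, while the full integral is 45/8.
This works out to P = 0.3297.

P ≈ 0.330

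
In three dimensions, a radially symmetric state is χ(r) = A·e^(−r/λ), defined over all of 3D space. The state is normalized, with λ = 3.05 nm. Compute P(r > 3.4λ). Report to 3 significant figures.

P ≈ 0.0344

With dV = 4πr²dr, the probability is ∫|χ|² dV over r > 3.4λ.
A² is fixed by ∫₀^∞ 4πr²|χ|² dr = 1, i.e. A² = (π·λ^3)^(−1).
In terms of u = r/λ (A², 4π and the length scale all cancel between numerator and denominator), P = [∫_{3.4}^{∞} u^2·e^(-2·u) du] / [∫_{0}^{∞} u^2·e^(-2·u) du].
An antiderivative of u^2·e^(-2·u) is -(2·u^2 + 2·u + 1)·e^(-2·u)/4; evaluating from 3.4 to ∞ gives 773·e^(-34/5)/100, while the full integral is 1/4.
The region integral divided by the full integral gives P = 0.03444.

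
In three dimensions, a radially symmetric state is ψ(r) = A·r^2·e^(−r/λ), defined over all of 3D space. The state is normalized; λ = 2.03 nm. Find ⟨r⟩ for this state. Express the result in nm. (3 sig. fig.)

⟨r⟩ ≈ 7.11 nm

By definition ⟨r⟩ = ∫ r |ψ(r)|² 4πr² dr.
Evaluating both integrals, ⟨r⟩ = 7·λ/2.
With λ = 2.03, ⟨r⟩ = 7.105.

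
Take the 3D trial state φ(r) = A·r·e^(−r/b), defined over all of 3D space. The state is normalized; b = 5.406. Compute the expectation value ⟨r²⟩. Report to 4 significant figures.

⟨r^2⟩ ≈ 219.2

The expectation value is the |φ|²-weighted average of r^2: ∫ r^2|φ|² 4πr² dr.
Evaluating both integrals, ⟨r²⟩ = 15·b^2/2.
Putting b = 5.406 gives 219.19.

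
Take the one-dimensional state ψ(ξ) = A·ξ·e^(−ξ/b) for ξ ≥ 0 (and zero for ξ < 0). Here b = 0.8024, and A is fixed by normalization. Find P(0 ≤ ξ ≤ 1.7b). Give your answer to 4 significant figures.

P ≈ 0.6603

|ψ|² is the probability density, so P = ∫_{0}^{1.7b} |ψ|² dξ.
Since A² = 1/(b^3/4), this is the region integral divided by the full normalization integral.
In terms of u = ξ/b (A² and the length scale cancel between numerator and denominator), P = [∫_{0}^{1.7} u^2·e^(-2·u) du] / [∫_{0}^{∞} u^2·e^(-2·u) du].
An antiderivative of u^2·e^(-2·u) is -(2·u^2 + 2·u + 1)·e^(-2·u)/4; evaluating from 0 to 1.7 gives 1/4 - 509·e^(-17/5)/200, while the full integral is 1/4.
Evaluating gives P = 0.66026.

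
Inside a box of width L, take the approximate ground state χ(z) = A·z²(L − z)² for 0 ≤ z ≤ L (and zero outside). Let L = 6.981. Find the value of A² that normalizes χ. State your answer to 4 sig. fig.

A^2 ≈ 0.00001600

Require ∫ |χ|² dz = 1 over the whole domain.
Carrying out the integral gives A² · L^9/630.
With L = 6.981: A² = 0.000015999 and A = 0.0039998.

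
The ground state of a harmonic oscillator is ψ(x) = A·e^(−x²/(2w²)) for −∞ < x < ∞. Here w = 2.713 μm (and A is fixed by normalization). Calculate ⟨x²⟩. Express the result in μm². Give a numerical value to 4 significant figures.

⟨x^2⟩ ≈ 3.680 μm^2

⟨x²⟩ = ∫ x^2 |ψ|² dx over the full domain.
Differentiating ∫e^(−αx²) dx = √(π/α) under α to get the higher moments, since the A² factors cancel between numerator and denominator, ⟨x²⟩ = w^2/2.
Putting w = 2.713 gives 3.6802.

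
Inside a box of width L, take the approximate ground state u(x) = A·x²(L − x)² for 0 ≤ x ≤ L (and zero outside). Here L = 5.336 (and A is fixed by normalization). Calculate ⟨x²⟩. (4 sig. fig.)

⟨x^2⟩ ≈ 7.765

The expectation value is the |u|²-weighted average of x^2: ∫ x^2|u|² dx.
Expanding the polynomial and integrating term by term, evaluating both integrals, ⟨x²⟩ = 3·L^2/11.
With L = 5.336, ⟨x^2⟩ = 7.7653.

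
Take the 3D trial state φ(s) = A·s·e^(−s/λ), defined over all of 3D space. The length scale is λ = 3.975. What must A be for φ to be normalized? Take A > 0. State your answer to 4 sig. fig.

Normalization requires ∫|φ|² 4πs² ds = 1, integrated from 0 to ∞.
Using ∫₀^∞ sⁿ e^(−αs) ds = n!/αⁿ⁺¹, with φ = A·s·e^(−s/λ), the integral evaluates to A²·[3·π·λ^5].
So A² = (3·π·λ^5)^(−1).
With λ = 3.975: A² = 0.00010692 and A = 0.010340.

A ≈ 0.01034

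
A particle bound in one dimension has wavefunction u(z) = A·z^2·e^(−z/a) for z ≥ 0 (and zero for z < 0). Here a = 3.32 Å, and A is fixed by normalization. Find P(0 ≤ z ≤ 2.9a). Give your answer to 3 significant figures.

The probability is P = ∫ |u|² dz over [0, 2.9a].
With A² fixed by ∫|u|² = 1, i.e. A² = (3·a^5/4)^(−1), substitute and integrate.
Let t = z/a; then A² and the length scale cancel, so P = ∫_{0}^{2.9} t^4·e^(-2·t) dt ÷ ∫_{0}^{∞} t^4·e^(-2·t) dt.
An antiderivative of t^4·e^(-2·t) is -(t^4/2 + t^3 + 3·t^2/2 + 3·t/2 + 3/4)·e^(-2·t); evaluating from 0 to 2.9 gives ≈ 0.51546, while the full integral is 3/4.
The result is P = 0.6873.

P ≈ 0.687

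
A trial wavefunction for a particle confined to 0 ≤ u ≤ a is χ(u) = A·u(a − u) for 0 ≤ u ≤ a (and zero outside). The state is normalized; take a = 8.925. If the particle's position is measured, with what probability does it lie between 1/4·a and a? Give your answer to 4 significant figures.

P ≈ 0.8965

The probability is P = ∫ |χ|² du over [1/4·a, a].
The normalization integral ∫|χ|²du over the whole domain equals a^5/30·A², and A² cancels in the ratio.
Substituting t = u/a, A² and the length scale cancel in the ratio: P = ∫_{1/4}^{1} t^2·(1 - t)^2 dt / ∫_{0}^{1} t^2·(1 - t)^2 dt.
An antiderivative of t^2·(1 - t)^2 is t^3·(6·t^2 - 15·t + 10)/30; evaluating from 1/4 to 1 gives 153/5120, while the full integral is 1/30.
The result is P = 459/512.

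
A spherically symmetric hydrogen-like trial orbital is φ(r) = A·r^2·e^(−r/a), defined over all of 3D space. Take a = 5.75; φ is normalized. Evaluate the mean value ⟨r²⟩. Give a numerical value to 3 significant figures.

⟨r^2⟩ ≈ 463

The expectation value is the |φ|²-weighted average of r^2: ∫ r^2|φ|² 4πr² dr.
The ratio of the moment integral to the normalization integral gives ⟨r²⟩ = 14·a^2.
With a = 5.75, ⟨r^2⟩ = 462.9.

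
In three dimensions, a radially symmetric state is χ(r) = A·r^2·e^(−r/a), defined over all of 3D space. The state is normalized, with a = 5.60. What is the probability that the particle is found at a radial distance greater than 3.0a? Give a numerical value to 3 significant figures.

P = ∫ |χ|² 4πr² dr over r > 3.0a.
The full normalization integral is A²·[45·π·a^7/2] = 1, fixing A².
Substituting u = r/a, A², 4π and the length scale all cancel in the ratio: P = ∫_{3.0}^{∞} u^6·e^(-2·u) du / ∫_{0}^{∞} u^6·e^(-2·u) du.
An antiderivative of u^6·e^(-2·u) is -(4·u^6 + 12·u^5 + 30·u^4 + 60·u^3 + 90·u^2 + 90·u + 45)·e^(-2·u)/8; evaluating from 3.0 to ∞ gives ≈ 3.4105, while the full integral is 45/8.
The region integral divided by the full integral gives P = 0.6063.

P ≈ 0.606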